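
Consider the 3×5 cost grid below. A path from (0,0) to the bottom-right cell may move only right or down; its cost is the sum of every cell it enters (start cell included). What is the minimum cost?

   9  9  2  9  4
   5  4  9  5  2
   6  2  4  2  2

28

Take r0c0 -> r1c0 -> r1c1 -> r2c1 -> r2c2 -> r2c3 -> r2c4 for a total of 9 + 5 + 4 + 2 + 4 + 2 + 2 = 28.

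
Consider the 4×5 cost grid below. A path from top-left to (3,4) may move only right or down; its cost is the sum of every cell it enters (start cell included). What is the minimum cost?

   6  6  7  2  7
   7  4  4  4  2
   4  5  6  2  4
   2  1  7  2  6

Take r0c0→r0c1→r1c1→r1c2→r1c3→r2c3→r3c3→r3c4 for a total of 6 + 6 + 4 + 4 + 4 + 2 + 2 + 6 = 34.
For comparison, the top-then-right route costs 40.

34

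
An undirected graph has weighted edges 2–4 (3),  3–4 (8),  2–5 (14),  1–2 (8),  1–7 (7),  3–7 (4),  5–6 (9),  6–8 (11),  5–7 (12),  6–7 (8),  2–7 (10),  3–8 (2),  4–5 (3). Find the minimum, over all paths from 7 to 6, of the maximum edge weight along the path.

8

Comparing a few candidate routes:
7→3→4→5→6: max(4, 8, 3, 9) = 9
7→1→2→4→5→6: max(7, 8, 3, 3, 9) = 9
7→6: max(8) = 8
Smallest bottleneck: 8.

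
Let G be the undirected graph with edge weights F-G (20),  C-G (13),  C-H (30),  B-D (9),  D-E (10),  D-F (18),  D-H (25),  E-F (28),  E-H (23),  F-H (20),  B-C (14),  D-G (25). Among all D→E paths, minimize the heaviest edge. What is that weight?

10

Comparing a few candidate routes:
D-G-F-H-E: max(25, 20, 20, 23) = 25
D-F-H-E: max(18, 20, 23) = 23
D-E: max(10) = 10
D-B-C-G-F-H-E: max(9, 14, 13, 20, 20, 23) = 23
D-H-E: max(25, 23) = 25
D-F-E: max(18, 28) = 28
Best route has worst link 10.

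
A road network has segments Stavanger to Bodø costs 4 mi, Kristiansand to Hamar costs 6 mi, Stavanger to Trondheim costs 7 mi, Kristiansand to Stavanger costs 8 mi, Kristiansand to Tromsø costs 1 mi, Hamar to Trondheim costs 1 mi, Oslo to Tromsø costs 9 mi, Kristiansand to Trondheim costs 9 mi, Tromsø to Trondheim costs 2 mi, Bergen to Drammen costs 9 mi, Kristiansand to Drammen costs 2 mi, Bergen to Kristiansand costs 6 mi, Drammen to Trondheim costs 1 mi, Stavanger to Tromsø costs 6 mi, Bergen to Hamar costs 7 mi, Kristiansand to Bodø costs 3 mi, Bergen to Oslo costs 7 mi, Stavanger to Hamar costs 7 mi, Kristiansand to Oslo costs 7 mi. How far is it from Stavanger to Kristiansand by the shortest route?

Checking several routes:
Stavanger -> Kristiansand: 8
Stavanger -> Bodø -> Kristiansand: 4 + 3 = 7
Stavanger -> Tromsø -> Kristiansand: 6 + 1 = 7
Shortest: 7 mi.

7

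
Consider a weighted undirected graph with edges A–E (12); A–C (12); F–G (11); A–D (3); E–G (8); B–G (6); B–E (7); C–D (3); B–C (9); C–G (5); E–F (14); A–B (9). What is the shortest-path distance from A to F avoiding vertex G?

Routes from A to F avoiding G:
A→C→B→E→F: 12 + 9 + 7 + 14 = 42
A→E→F: 12 + 14 = 26
A→B→E→F: 9 + 7 + 14 = 30
A→D→C→B→E→F: 3 + 3 + 9 + 7 + 14 = 36
Best route has total 26.

26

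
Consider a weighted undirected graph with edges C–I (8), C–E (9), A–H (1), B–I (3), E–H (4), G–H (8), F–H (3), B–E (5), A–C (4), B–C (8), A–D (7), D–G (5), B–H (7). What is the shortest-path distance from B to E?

Comparing a few candidate routes:
B → C → A → H → E: 8 + 4 + 1 + 4 = 17
B → E: 5
B → H → E: 7 + 4 = 11
Best route has total 5.

5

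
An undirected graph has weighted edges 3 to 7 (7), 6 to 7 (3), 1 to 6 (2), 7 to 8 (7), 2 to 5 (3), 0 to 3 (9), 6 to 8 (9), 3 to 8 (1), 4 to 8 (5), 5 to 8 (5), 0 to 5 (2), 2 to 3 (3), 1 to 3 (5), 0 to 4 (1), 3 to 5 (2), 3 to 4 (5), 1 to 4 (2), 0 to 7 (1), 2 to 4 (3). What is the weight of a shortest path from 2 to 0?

A few of the 2→0 routes:
2 - 3 - 5 - 0: 3 + 2 + 2 = 7
2 - 5 - 0: 3 + 2 = 5
2 - 4 - 0: 3 + 1 = 4
2 - 3 - 4 - 0: 3 + 5 + 1 = 9
Best route has total 4.

4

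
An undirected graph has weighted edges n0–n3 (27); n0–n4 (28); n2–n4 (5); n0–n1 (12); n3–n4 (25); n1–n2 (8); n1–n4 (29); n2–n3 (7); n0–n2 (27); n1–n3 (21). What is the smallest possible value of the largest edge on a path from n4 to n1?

Comparing a few candidate routes:
n4→n2→n3→n1: max(5, 7, 21) = 21
n4→n2→n1: max(5, 8) = 8
n4→n3→n2→n1: max(25, 7, 8) = 25
Best route has worst link 8.

8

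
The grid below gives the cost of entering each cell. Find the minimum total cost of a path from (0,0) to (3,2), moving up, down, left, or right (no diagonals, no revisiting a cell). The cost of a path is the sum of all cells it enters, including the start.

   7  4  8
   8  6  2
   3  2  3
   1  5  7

29

Take r0c0→r0c1→r1c1→r1c2→r2c2→r3c2 for a total of 7 + 4 + 6 + 2 + 3 + 7 = 29.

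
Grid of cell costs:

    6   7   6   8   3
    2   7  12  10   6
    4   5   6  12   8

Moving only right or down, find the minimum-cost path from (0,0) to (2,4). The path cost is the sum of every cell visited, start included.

Path r0c0 → r1c0 → r2c0 → r2c1 → r2c2 → r2c3 → r2c4: 6 + 2 + 4 + 5 + 6 + 12 + 8 = 43.
(Top row then right column would cost 44.)

43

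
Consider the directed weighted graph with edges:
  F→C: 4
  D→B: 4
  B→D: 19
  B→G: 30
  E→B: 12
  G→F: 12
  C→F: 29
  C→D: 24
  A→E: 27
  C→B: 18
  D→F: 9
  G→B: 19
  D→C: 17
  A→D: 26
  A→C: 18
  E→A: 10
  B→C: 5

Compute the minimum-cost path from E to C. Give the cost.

17

Comparing a few candidate routes:
E -> B -> D -> C: 12 + 19 + 17 = 48
E -> A -> C: 10 + 18 = 28
E -> B -> D -> F -> C: 12 + 19 + 9 + 4 = 44
E -> A -> D -> B -> C: 10 + 26 + 4 + 5 = 45
E -> B -> C: 12 + 5 = 17
Shortest: 17.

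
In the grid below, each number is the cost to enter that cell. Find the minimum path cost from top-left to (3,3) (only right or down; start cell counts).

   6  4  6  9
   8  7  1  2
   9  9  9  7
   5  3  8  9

One optimal route is r0c0→r0c1→r0c2→r1c2→r1c3→r2c3→r3c3.
Its cost is 6 + 4 + 6 + 1 + 2 + 7 + 9 = 35.
For comparison, the top-then-right route costs 43.

35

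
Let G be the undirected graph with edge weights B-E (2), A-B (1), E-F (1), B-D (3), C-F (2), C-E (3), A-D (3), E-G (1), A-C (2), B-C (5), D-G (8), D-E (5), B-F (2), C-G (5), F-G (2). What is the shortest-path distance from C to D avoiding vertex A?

A few of the C→D routes:
C-F-E-D: 2 + 1 + 5 = 8
C-B-D: 5 + 3 = 8
C-E-D: 3 + 5 = 8
C-F-B-D: 2 + 2 + 3 = 7
C-F-E-B-D: 2 + 1 + 2 + 3 = 8
C-E-B-D: 3 + 2 + 3 = 8
The minimum is 7.

7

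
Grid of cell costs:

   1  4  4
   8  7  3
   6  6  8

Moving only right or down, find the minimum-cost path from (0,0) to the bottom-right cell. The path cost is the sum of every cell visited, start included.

20

Take r0c0 -> r0c1 -> r0c2 -> r1c2 -> r2c2 for a total of 1 + 4 + 4 + 3 + 8 = 20.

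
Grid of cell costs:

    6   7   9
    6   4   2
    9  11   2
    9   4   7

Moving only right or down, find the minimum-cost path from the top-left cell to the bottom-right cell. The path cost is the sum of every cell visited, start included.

Best path: (0,0) (1,0) (1,1) (1,2) (2,2) (3,2)
Cost: 6 + 6 + 4 + 2 + 2 + 7 = 27

27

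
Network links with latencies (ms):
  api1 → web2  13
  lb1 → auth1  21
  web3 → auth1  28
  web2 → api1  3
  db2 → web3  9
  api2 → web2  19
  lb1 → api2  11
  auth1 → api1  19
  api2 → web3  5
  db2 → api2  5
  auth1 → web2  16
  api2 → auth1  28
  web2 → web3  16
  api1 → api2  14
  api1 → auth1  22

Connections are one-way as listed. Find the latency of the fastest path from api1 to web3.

19

A few of the api1→web3 routes:
api1-api2-web2-web3: 14 + 19 + 16 = 49
api1-web2-web3: 13 + 16 = 29
api1-api2-web3: 14 + 5 = 19
Best route has total 19 ms.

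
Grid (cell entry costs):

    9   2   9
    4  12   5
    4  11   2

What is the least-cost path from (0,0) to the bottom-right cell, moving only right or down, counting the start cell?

27

Cheapest: r0c0→r0c1→r0c2→r1c2→r2c2
  9 + 2 + 9 + 5 + 2 = 27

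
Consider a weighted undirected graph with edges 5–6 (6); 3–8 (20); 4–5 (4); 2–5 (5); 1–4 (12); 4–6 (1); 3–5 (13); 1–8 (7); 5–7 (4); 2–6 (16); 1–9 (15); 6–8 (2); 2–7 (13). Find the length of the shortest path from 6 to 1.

Checking several routes:
6-8-1: 2 + 7 = 9
6-5-4-1: 6 + 4 + 12 = 22
6-4-1: 1 + 12 = 13
The minimum is 9.

9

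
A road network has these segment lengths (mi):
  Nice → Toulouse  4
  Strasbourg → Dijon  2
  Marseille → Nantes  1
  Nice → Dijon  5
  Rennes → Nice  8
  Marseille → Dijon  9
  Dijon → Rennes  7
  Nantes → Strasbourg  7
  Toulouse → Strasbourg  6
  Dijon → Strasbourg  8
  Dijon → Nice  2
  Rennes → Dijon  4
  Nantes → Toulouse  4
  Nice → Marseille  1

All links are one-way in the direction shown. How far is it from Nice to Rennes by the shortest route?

12

Comparing a few candidate routes:
Nice→Marseille→Nantes→Strasbourg→Dijon→Rennes: 1 + 1 + 7 + 2 + 7 = 18
Nice→Marseille→Dijon→Rennes: 1 + 9 + 7 = 17
Nice→Dijon→Rennes: 5 + 7 = 12
The minimum is 12 mi.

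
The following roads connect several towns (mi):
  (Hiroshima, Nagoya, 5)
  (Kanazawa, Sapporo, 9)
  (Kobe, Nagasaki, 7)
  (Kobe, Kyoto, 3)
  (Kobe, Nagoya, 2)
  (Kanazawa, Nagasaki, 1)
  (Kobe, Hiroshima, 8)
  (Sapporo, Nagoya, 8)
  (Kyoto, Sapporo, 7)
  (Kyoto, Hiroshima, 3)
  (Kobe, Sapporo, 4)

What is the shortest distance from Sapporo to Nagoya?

6

Some routes from Sapporo to Nagoya:
Sapporo - Kobe - Kyoto - Hiroshima - Nagoya: 4 + 3 + 3 + 5 = 15
Sapporo - Kyoto - Kobe - Nagoya: 7 + 3 + 2 = 12
Sapporo - Kyoto - Hiroshima - Nagoya: 7 + 3 + 5 = 15
Sapporo - Kobe - Nagoya: 4 + 2 = 6
Sapporo - Nagoya: 8
Shortest: 6 mi.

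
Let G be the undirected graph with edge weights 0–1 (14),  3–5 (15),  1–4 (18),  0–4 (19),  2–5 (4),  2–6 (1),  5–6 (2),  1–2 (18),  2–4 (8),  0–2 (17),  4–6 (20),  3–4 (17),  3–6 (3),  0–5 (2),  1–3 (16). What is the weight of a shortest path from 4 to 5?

Comparing a few candidate routes:
4-6-5: 20 + 2 = 22
4-3-6-5: 17 + 3 + 2 = 22
4-2-5: 8 + 4 = 12
4-0-5: 19 + 2 = 21
4-2-6-5: 8 + 1 + 2 = 11
Shortest: 11.

11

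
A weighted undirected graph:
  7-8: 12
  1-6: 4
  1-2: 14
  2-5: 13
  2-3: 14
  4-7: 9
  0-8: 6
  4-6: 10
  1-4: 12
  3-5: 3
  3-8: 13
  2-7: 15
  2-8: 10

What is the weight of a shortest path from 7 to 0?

Some routes from 7 to 0:
7→4→1→2→8→0: 9 + 12 + 14 + 10 + 6 = 51
7→8→0: 12 + 6 = 18
7→2→5→3→8→0: 15 + 13 + 3 + 13 + 6 = 50
7→2→3→8→0: 15 + 14 + 13 + 6 = 48
7→2→8→0: 15 + 10 + 6 = 31
The minimum is 18.

18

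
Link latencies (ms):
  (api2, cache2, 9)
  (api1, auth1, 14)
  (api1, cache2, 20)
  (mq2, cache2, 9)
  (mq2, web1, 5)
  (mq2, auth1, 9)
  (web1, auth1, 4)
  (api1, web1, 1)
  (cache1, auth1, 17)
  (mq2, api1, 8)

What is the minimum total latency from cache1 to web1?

Comparing a few candidate routes:
cache1→auth1→mq2→web1: 17 + 9 + 5 = 31
cache1→auth1→web1: 17 + 4 = 21
cache1→auth1→api1→web1: 17 + 14 + 1 = 32
Best route has total 21 ms.

21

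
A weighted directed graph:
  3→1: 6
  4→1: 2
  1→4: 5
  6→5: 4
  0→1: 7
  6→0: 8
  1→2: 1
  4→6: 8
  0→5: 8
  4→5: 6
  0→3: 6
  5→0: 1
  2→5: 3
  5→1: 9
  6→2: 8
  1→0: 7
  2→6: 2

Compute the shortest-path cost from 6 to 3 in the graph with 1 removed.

Paths from 6 to 3 avoiding 1:
6 - 2 - 5 - 0 - 3: 8 + 3 + 1 + 6 = 18
6 - 5 - 0 - 3: 4 + 1 + 6 = 11
6 - 0 - 3: 8 + 6 = 14
The minimum is 11.

11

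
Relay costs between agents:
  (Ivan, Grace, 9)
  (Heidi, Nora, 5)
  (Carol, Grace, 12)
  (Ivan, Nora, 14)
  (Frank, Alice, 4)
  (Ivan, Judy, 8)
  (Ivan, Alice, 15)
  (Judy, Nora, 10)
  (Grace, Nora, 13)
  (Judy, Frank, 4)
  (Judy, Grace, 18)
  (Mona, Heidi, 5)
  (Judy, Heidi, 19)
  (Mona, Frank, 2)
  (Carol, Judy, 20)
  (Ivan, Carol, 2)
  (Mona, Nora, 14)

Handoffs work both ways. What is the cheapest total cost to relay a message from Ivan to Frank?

Comparing a few candidate routes:
Ivan -> Nora -> Heidi -> Mona -> Frank: 14 + 5 + 5 + 2 = 26
Ivan -> Carol -> Judy -> Frank: 2 + 20 + 4 = 26
Ivan -> Alice -> Frank: 15 + 4 = 19
Ivan -> Judy -> Frank: 8 + 4 = 12
Best route has total 12.

12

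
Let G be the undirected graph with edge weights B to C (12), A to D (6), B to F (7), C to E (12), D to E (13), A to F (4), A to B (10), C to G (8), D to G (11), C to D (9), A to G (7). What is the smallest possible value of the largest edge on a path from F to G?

7

A few of the F→G routes:
F - A - D - C - G: max(4, 6, 9, 8) = 9
F - B - A - D - G: max(7, 10, 6, 11) = 11
F - B - A - D - C - G: max(7, 10, 6, 9, 8) = 10
F - A - G: max(4, 7) = 7
F - A - D - G: max(4, 6, 11) = 11
F - B - A - G: max(7, 10, 7) = 10
Best route has worst link 7.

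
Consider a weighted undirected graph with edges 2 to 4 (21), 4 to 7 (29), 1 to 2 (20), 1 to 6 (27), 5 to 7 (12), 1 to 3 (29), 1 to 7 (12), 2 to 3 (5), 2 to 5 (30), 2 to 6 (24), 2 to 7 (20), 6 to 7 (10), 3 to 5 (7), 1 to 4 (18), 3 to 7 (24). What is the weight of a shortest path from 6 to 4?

A few of the 6→4 routes:
6→1→4: 27 + 18 = 45
6→7→4: 10 + 29 = 39
6→7→1→4: 10 + 12 + 18 = 40
6→2→4: 24 + 21 = 45
Best route has total 39.

39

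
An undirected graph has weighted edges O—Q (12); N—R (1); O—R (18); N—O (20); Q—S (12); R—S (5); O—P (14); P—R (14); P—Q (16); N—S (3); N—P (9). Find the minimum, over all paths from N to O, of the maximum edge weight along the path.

Checking several routes:
N→S→Q→O: max(3, 12, 12) = 12
N→P→O: max(9, 14) = 14
N→R→S→Q→O: max(1, 5, 12, 12) = 12
N→R→P→O: max(1, 14, 14) = 14
N→P→R→S→Q→O: max(9, 14, 5, 12, 12) = 14
N→S→R→P→O: max(3, 5, 14, 14) = 14
The minimum achievable maximum is 12.

12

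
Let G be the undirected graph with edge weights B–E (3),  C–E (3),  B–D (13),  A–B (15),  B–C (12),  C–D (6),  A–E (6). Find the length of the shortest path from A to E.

Paths from A to E:
A → B → D → C → E: 15 + 13 + 6 + 3 = 37
A → E: 6
A → B → C → E: 15 + 12 + 3 = 30
A → B → E: 15 + 3 = 18
The minimum is 6.

6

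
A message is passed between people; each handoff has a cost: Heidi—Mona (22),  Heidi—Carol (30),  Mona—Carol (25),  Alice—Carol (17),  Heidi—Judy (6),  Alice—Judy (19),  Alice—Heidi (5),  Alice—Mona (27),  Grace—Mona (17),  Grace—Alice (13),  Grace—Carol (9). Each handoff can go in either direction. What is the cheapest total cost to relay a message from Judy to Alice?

Checking several routes:
Judy → Heidi → Carol → Grace → Alice: 6 + 30 + 9 + 13 = 58
Judy → Heidi → Alice: 6 + 5 = 11
Judy → Heidi → Mona → Alice: 6 + 22 + 27 = 55
Judy → Alice: 19
Judy → Heidi → Carol → Alice: 6 + 30 + 17 = 53
Judy → Heidi → Mona → Grace → Alice: 6 + 22 + 17 + 13 = 58
Shortest: 11.

11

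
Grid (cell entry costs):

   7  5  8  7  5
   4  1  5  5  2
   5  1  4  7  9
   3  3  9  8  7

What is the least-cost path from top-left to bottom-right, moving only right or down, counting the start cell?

Cheapest: r0c0→r1c0→r1c1→r2c1→r2c2→r2c3→r3c3→r3c4
  7 + 4 + 1 + 1 + 4 + 7 + 8 + 7 = 39
For comparison, the top-then-right route costs 50.

39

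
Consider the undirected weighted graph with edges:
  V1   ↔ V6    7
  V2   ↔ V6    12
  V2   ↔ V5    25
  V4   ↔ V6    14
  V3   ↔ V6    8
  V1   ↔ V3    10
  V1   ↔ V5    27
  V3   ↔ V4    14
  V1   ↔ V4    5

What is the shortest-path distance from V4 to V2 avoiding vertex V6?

Candidate routes:
V4 - V3 - V1 - V5 - V2: 14 + 10 + 27 + 25 = 76
V4 - V1 - V5 - V2: 5 + 27 + 25 = 57
The minimum is 57.

57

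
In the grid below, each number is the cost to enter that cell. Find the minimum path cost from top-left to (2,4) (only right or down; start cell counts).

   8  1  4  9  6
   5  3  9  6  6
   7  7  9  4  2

33

Path (0,0) -> (0,1) -> (1,1) -> (1,2) -> (1,3) -> (2,3) -> (2,4): 8 + 1 + 3 + 9 + 6 + 4 + 2 = 33.
For comparison, the top-then-right route costs 36.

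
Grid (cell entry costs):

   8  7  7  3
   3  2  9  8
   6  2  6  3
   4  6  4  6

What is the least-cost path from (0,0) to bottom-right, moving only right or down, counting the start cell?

Cheapest: (0,0)→(1,0)→(1,1)→(2,1)→(2,2)→(2,3)→(3,3)
  8 + 3 + 2 + 2 + 6 + 3 + 6 = 30
(Top row then right column would cost 42.)

30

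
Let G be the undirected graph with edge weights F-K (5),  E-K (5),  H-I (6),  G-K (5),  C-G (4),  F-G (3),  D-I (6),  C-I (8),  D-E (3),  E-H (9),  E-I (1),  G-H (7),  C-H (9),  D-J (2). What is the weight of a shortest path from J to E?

Comparing a few candidate routes:
J - D - E: 2 + 3 = 5
J - D - I - E: 2 + 6 + 1 = 9
J - D - I - H - E: 2 + 6 + 6 + 9 = 23
J - D - I - C - G - K - E: 2 + 6 + 8 + 4 + 5 + 5 = 30
Best route has total 5.

5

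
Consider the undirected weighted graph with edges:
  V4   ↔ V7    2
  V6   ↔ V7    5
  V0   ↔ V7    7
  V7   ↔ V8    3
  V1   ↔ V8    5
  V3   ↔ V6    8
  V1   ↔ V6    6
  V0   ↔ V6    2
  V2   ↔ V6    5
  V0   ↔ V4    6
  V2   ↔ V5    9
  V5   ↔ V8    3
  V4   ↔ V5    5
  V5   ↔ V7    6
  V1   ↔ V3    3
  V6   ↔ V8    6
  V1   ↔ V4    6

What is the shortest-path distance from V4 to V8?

Checking several routes:
V4 - V1 - V8: 6 + 5 = 11
V4 - V7 - V8: 2 + 3 = 5
V4 - V5 - V8: 5 + 3 = 8
V4 - V7 - V6 - V8: 2 + 5 + 6 = 13
V4 - V7 - V5 - V8: 2 + 6 + 3 = 11
The minimum is 5.

5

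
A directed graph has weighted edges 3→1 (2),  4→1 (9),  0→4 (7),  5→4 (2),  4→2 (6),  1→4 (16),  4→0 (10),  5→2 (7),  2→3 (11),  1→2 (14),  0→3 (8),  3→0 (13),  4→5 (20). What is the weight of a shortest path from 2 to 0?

Candidate routes:
2 → 3 → 1 → 4 → 0: 11 + 2 + 16 + 10 = 39
2 → 3 → 0: 11 + 13 = 24
The minimum is 24.

24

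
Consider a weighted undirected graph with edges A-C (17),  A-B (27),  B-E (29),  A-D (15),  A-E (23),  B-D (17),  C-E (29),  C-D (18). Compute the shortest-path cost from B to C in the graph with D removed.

44

Paths from B to C avoiding D:
B -> E -> C: 29 + 29 = 58
B -> A -> E -> C: 27 + 23 + 29 = 79
B -> E -> A -> C: 29 + 23 + 17 = 69
B -> A -> C: 27 + 17 = 44
The minimum is 44.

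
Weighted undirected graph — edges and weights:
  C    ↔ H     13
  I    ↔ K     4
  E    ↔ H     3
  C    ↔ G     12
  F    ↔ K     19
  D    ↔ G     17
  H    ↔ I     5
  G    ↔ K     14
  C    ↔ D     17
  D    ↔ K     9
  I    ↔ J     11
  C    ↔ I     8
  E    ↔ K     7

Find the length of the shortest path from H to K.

A few of the H→K routes:
H -> I -> C -> G -> K: 5 + 8 + 12 + 14 = 39
H -> C -> I -> K: 13 + 8 + 4 = 25
H -> E -> K: 3 + 7 = 10
H -> I -> C -> D -> K: 5 + 8 + 17 + 9 = 39
H -> I -> K: 5 + 4 = 9
The minimum is 9.

9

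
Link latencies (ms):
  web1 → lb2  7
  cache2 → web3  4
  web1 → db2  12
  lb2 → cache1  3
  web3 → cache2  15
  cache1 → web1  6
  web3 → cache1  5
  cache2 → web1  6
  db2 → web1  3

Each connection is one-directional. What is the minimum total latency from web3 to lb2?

Candidate routes:
web3 → cache2 → web1 → lb2: 15 + 6 + 7 = 28
web3 → cache1 → web1 → lb2: 5 + 6 + 7 = 18
Best route has total 18 ms.

18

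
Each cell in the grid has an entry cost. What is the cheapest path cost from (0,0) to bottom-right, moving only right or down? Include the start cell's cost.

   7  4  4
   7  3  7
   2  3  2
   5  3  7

26

Best path: r0c0 → r0c1 → r1c1 → r2c1 → r2c2 → r3c2
Cost: 7 + 4 + 3 + 3 + 2 + 7 = 26
For comparison, the top-then-right route costs 31.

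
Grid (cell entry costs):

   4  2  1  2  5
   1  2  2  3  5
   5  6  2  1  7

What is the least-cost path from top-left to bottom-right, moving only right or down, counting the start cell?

Cheapest: r0c0 → r0c1 → r0c2 → r1c2 → r2c2 → r2c3 → r2c4
  4 + 2 + 1 + 2 + 2 + 1 + 7 = 19
(Top row then right column would cost 26.)

19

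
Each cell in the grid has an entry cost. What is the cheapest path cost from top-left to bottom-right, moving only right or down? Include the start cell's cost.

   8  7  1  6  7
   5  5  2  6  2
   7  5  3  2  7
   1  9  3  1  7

One optimal route is (0,0) (0,1) (0,2) (1,2) (2,2) (2,3) (3,3) (3,4).
Its cost is 8 + 7 + 1 + 2 + 3 + 2 + 1 + 7 = 31.
(Top row then right column would cost 45.)

31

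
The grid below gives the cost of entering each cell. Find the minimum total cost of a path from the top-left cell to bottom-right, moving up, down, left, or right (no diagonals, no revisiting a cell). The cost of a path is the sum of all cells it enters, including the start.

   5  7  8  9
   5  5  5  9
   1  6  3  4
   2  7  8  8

Best path: (0,0) (1,0) (2,0) (2,1) (2,2) (2,3) (3,3)
Cost: 5 + 5 + 1 + 6 + 3 + 4 + 8 = 32

32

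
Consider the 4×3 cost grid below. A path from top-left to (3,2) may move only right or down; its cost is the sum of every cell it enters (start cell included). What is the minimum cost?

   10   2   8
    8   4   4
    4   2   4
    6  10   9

31

Path r0c0 -> r0c1 -> r1c1 -> r2c1 -> r2c2 -> r3c2: 10 + 2 + 4 + 2 + 4 + 9 = 31.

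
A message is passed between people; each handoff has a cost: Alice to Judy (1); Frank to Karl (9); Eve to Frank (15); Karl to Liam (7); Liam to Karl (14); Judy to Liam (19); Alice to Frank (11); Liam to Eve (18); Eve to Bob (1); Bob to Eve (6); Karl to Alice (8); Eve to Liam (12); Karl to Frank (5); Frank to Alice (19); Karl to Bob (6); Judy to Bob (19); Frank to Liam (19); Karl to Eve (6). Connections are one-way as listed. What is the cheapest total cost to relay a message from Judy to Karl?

Routes from Judy to Karl:
Judy - Liam - Eve - Frank - Karl: 19 + 18 + 15 + 9 = 61
Judy - Liam - Karl: 19 + 14 = 33
Judy - Bob - Eve - Frank - Liam - Karl: 19 + 6 + 15 + 19 + 14 = 73
Judy - Bob - Eve - Liam - Karl: 19 + 6 + 12 + 14 = 51
Judy - Bob - Eve - Frank - Karl: 19 + 6 + 15 + 9 = 49
The minimum is 33.

33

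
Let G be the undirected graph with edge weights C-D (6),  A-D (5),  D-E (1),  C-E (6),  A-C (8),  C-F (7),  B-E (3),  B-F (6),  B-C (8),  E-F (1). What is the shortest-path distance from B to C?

Checking several routes:
B→E→F→C: 3 + 1 + 7 = 11
B→C: 8
B→F→C: 6 + 7 = 13
B→E→C: 3 + 6 = 9
B→E→D→C: 3 + 1 + 6 = 10
Shortest: 8.

8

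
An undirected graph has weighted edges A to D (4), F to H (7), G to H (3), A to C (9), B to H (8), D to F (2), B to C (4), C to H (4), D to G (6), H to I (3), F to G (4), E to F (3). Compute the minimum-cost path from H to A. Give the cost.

Candidate routes:
H→F→G→D→A: 7 + 4 + 6 + 4 = 21
H→G→D→A: 3 + 6 + 4 = 13
H→B→C→A: 8 + 4 + 9 = 21
H→C→A: 4 + 9 = 13
H→G→F→D→A: 3 + 4 + 2 + 4 = 13
H→F→D→A: 7 + 2 + 4 = 13
Best route has total 13.

13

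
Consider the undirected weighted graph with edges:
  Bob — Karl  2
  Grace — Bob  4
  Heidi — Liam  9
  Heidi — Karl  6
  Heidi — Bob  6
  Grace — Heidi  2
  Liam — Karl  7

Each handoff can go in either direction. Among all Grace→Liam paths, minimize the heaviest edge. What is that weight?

Comparing a few candidate routes:
Grace-Heidi-Karl-Liam: max(2, 6, 7) = 7
Grace-Bob-Karl-Liam: max(4, 2, 7) = 7
Grace-Bob-Heidi-Karl-Liam: max(4, 6, 6, 7) = 7
Best route has worst link 7.

7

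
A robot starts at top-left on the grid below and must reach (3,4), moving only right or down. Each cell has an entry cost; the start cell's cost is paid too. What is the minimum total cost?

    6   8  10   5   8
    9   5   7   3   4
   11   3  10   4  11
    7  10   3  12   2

46

Take (0,0)→(0,1)→(1,1)→(1,2)→(1,3)→(1,4)→(2,4)→(3,4) for a total of 6 + 8 + 5 + 7 + 3 + 4 + 11 + 2 = 46.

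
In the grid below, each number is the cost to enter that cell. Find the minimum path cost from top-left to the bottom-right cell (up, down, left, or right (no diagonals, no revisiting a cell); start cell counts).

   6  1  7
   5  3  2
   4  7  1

One optimal route is [0,0] → [0,1] → [1,1] → [1,2] → [2,2].
Its cost is 6 + 1 + 3 + 2 + 1 = 13.

13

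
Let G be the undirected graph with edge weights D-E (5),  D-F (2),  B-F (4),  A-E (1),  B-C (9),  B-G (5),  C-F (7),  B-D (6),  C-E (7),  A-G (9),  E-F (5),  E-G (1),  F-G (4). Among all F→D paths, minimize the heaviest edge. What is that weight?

2

Comparing a few candidate routes:
F - E - G - B - D: max(5, 1, 5, 6) = 6
F - E - D: max(5, 5) = 5
F - G - B - D: max(4, 5, 6) = 6
F - D: max(2) = 2
F - G - E - D: max(4, 1, 5) = 5
F - B - G - E - D: max(4, 5, 1, 5) = 5
Smallest bottleneck: 2.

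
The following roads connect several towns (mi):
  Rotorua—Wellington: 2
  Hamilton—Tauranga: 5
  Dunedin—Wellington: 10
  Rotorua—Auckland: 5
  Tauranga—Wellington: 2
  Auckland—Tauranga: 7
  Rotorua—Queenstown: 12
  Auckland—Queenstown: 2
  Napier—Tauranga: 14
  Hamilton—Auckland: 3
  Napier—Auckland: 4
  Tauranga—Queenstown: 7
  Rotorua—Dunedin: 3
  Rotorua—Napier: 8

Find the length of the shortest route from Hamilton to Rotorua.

A few of the Hamilton→Rotorua routes:
Hamilton→Auckland→Napier→Rotorua: 3 + 4 + 8 = 15
Hamilton→Tauranga→Wellington→Rotorua: 5 + 2 + 2 = 9
Hamilton→Auckland→Tauranga→Wellington→Rotorua: 3 + 7 + 2 + 2 = 14
Hamilton→Auckland→Rotorua: 3 + 5 = 8
The minimum is 8 mi.

8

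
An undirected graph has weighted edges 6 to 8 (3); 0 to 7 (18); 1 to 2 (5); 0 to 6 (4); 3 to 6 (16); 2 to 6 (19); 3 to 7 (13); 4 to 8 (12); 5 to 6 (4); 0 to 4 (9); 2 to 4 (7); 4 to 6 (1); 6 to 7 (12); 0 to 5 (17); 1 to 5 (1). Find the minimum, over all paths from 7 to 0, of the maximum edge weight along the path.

12

Some routes from 7 to 0:
7 -> 6 -> 8 -> 4 -> 0: max(12, 3, 12, 9) = 12
7 -> 3 -> 6 -> 0: max(13, 16, 4) = 16
7 -> 3 -> 6 -> 4 -> 0: max(13, 16, 1, 9) = 16
7 -> 6 -> 5 -> 1 -> 2 -> 4 -> 0: max(12, 4, 1, 5, 7, 9) = 12
7 -> 6 -> 4 -> 0: max(12, 1, 9) = 12
7 -> 6 -> 0: max(12, 4) = 12
Smallest bottleneck: 12.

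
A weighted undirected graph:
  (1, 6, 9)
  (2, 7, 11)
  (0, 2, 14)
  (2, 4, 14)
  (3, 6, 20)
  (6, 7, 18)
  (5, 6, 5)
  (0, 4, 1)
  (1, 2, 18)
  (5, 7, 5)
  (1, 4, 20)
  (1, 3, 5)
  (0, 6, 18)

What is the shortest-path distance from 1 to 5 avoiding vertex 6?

Routes from 1 to 5 avoiding 6:
1→4→0→2→7→5: 20 + 1 + 14 + 11 + 5 = 51
1→2→7→5: 18 + 11 + 5 = 34
1→4→2→7→5: 20 + 14 + 11 + 5 = 50
Best route has total 34.

34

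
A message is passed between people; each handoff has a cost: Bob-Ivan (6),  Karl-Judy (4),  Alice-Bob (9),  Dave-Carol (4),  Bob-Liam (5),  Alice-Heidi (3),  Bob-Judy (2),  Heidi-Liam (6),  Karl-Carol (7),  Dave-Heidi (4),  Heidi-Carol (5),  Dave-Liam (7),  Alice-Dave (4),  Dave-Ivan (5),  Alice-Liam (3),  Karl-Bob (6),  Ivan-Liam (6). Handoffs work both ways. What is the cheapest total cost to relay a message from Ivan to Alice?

Some routes from Ivan to Alice:
Ivan → Dave → Alice: 5 + 4 = 9
Ivan → Dave → Heidi → Alice: 5 + 4 + 3 = 12
Ivan → Liam → Alice: 6 + 3 = 9
Best route has total 9.

9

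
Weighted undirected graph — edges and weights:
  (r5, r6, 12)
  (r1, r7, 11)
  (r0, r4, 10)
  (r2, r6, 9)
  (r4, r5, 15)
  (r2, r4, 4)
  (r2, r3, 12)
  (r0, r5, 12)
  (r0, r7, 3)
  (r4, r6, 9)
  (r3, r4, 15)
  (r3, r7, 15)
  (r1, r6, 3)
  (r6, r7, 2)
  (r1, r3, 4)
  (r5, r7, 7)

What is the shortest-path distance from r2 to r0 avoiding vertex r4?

14

A few of the r2→r0 routes:
r2 - r6 - r7 - r0: 9 + 2 + 3 = 14
r2 - r6 - r1 - r7 - r0: 9 + 3 + 11 + 3 = 26
r2 - r3 - r1 - r6 - r7 - r0: 12 + 4 + 3 + 2 + 3 = 24
r2 - r6 - r7 - r5 - r0: 9 + 2 + 7 + 12 = 30
r2 - r3 - r7 - r0: 12 + 15 + 3 = 30
r2 - r3 - r1 - r7 - r0: 12 + 4 + 11 + 3 = 30
The minimum is 14.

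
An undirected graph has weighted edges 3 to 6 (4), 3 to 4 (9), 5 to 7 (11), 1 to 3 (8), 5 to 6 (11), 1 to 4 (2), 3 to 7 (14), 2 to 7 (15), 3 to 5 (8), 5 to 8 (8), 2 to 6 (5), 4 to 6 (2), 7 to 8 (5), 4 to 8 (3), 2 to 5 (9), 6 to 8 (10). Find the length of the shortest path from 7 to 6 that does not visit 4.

15

Comparing a few candidate routes:
7 - 8 - 6: 5 + 10 = 15
7 - 2 - 6: 15 + 5 = 20
7 - 8 - 5 - 6: 5 + 8 + 11 = 24
7 - 5 - 6: 11 + 11 = 22
7 - 5 - 3 - 6: 11 + 8 + 4 = 23
7 - 3 - 6: 14 + 4 = 18
Shortest: 15.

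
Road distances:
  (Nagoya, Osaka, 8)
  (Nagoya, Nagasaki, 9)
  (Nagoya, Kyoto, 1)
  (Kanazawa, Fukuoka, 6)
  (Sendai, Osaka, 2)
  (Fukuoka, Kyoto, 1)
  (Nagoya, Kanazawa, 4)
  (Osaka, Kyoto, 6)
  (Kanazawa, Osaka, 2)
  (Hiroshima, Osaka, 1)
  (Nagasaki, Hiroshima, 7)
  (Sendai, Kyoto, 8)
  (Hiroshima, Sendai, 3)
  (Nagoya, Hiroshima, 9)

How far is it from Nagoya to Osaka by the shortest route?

6

Comparing a few candidate routes:
Nagoya→Kyoto→Osaka: 1 + 6 = 7
Nagoya→Osaka: 8
Nagoya→Kanazawa→Osaka: 4 + 2 = 6
Nagoya→Hiroshima→Osaka: 9 + 1 = 10
Nagoya→Kyoto→Sendai→Osaka: 1 + 8 + 2 = 11
Nagoya→Kyoto→Fukuoka→Kanazawa→Osaka: 1 + 1 + 6 + 2 = 10
Shortest: 6.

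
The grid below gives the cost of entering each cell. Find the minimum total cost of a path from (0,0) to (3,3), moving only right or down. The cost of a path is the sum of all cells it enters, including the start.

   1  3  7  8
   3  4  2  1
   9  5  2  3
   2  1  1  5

18

Best path: [0,0]→[0,1]→[1,1]→[1,2]→[2,2]→[3,2]→[3,3]
Cost: 1 + 3 + 4 + 2 + 2 + 1 + 5 = 18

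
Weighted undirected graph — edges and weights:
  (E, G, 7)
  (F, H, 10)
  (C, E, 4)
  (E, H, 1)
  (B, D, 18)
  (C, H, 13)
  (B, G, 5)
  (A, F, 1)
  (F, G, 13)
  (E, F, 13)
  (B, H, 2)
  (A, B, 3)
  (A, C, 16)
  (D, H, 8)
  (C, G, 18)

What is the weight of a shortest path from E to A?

6

Comparing a few candidate routes:
E→G→B→A: 7 + 5 + 3 = 15
E→F→A: 13 + 1 = 14
E→H→F→A: 1 + 10 + 1 = 12
E→H→B→A: 1 + 2 + 3 = 6
The minimum is 6.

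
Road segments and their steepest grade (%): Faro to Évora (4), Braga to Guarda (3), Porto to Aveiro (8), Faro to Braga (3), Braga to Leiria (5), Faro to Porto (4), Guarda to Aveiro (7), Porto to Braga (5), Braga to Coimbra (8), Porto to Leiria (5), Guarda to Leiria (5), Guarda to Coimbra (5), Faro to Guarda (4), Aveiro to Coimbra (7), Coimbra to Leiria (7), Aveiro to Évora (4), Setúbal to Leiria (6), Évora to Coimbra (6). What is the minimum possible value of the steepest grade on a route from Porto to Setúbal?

Checking several routes:
Porto → Faro → Braga → Guarda → Leiria → Setúbal: max(4, 3, 3, 5, 6) = 6
Porto → Faro → Guarda → Leiria → Setúbal: max(4, 4, 5, 6) = 6
Porto → Faro → Évora → Coimbra → Guarda → Leiria → Setúbal: max(4, 4, 6, 5, 5, 6) = 6
Porto → Faro → Guarda → Braga → Leiria → Setúbal: max(4, 4, 3, 5, 6) = 6
Porto → Faro → Braga → Leiria → Setúbal: max(4, 3, 5, 6) = 6
Porto → Faro → Évora → Coimbra → Guarda → Braga → Leiria → Setúbal: max(4, 4, 6, 5, 3, 5, 6) = 6
The minimum achievable maximum is 6%.

6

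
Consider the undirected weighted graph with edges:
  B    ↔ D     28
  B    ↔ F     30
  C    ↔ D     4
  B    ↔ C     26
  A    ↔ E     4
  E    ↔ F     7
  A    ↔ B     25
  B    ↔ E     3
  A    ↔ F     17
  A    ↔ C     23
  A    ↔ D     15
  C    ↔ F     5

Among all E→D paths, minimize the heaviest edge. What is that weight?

7

Comparing a few candidate routes:
E → A → F → C → D: max(4, 17, 5, 4) = 17
E → F → C → D: max(7, 5, 4) = 7
E → F → A → D: max(7, 17, 15) = 17
E → A → D: max(4, 15) = 15
Smallest bottleneck: 7.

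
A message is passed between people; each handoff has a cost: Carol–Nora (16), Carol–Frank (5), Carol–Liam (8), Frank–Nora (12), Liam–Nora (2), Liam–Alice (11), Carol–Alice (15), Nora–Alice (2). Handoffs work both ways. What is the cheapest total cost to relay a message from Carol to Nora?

Checking several routes:
Carol-Nora: 16
Carol-Alice-Nora: 15 + 2 = 17
Carol-Liam-Nora: 8 + 2 = 10
Best route has total 10.

10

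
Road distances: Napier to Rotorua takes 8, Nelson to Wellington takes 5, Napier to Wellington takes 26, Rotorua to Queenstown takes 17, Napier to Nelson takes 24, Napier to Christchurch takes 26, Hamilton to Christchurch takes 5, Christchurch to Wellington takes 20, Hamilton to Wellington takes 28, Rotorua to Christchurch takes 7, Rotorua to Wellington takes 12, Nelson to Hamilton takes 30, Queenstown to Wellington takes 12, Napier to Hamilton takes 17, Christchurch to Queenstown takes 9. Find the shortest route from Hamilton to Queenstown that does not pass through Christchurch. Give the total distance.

Checking several routes:
Hamilton - Wellington - Rotorua - Queenstown: 28 + 12 + 17 = 57
Hamilton - Napier - Rotorua - Queenstown: 17 + 8 + 17 = 42
Hamilton - Napier - Wellington - Queenstown: 17 + 26 + 12 = 55
Hamilton - Nelson - Wellington - Queenstown: 30 + 5 + 12 = 47
Hamilton - Wellington - Queenstown: 28 + 12 = 40
Hamilton - Napier - Rotorua - Wellington - Queenstown: 17 + 8 + 12 + 12 = 49
Shortest: 40.

40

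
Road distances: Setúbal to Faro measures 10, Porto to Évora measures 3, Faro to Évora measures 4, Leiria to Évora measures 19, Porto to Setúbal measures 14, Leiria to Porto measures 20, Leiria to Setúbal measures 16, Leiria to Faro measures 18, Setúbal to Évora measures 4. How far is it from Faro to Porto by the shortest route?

7

Checking several routes:
Faro → Évora → Porto: 4 + 3 = 7
Faro → Setúbal → Porto: 10 + 14 = 24
Faro → Setúbal → Évora → Porto: 10 + 4 + 3 = 17
Faro → Évora → Setúbal → Porto: 4 + 4 + 14 = 22
Shortest: 7.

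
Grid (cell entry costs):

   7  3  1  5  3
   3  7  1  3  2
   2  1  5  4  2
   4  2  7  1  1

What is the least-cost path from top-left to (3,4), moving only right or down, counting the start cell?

Cheapest: (0,0) → (0,1) → (0,2) → (1,2) → (1,3) → (1,4) → (2,4) → (3,4)
  7 + 3 + 1 + 1 + 3 + 2 + 2 + 1 = 20
For comparison, the top-then-right route costs 24.

20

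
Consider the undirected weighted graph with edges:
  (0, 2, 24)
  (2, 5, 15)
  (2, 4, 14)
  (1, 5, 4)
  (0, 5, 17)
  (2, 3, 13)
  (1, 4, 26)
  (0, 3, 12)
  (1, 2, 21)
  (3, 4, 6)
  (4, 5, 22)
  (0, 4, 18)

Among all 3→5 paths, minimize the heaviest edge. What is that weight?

15

A few of the 3→5 routes:
3 - 0 - 4 - 2 - 5: max(12, 18, 14, 15) = 18
3 - 4 - 2 - 5: max(6, 14, 15) = 15
3 - 2 - 5: max(13, 15) = 15
3 - 0 - 5: max(12, 17) = 17
Best route has worst link 15.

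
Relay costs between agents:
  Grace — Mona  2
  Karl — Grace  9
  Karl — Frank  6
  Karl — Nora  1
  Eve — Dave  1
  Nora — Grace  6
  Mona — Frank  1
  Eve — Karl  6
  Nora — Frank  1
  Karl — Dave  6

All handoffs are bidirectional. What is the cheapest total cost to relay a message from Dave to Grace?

11

Some routes from Dave to Grace:
Dave → Karl → Nora → Frank → Mona → Grace: 6 + 1 + 1 + 1 + 2 = 11
Dave → Eve → Karl → Nora → Frank → Mona → Grace: 1 + 6 + 1 + 1 + 1 + 2 = 12
Dave → Karl → Frank → Mona → Grace: 6 + 6 + 1 + 2 = 15
Dave → Karl → Nora → Grace: 6 + 1 + 6 = 13
Dave → Eve → Karl → Nora → Grace: 1 + 6 + 1 + 6 = 14
Dave → Karl → Grace: 6 + 9 = 15
Best route has total 11.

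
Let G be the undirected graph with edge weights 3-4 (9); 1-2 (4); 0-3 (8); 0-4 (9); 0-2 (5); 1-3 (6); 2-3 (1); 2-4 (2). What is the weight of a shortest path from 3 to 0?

6

Comparing a few candidate routes:
3 → 0: 8
3 → 2 → 4 → 0: 1 + 2 + 9 = 12
3 → 1 → 2 → 0: 6 + 4 + 5 = 15
3 → 4 → 2 → 0: 9 + 2 + 5 = 16
3 → 2 → 0: 1 + 5 = 6
Shortest: 6.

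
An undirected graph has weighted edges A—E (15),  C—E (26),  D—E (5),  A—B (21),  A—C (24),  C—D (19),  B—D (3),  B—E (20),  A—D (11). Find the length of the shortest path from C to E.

24

A few of the C→E routes:
C→D→B→E: 19 + 3 + 20 = 42
C→A→E: 24 + 15 = 39
C→A→D→E: 24 + 11 + 5 = 40
C→D→A→E: 19 + 11 + 15 = 45
C→E: 26
C→D→E: 19 + 5 = 24
Best route has total 24.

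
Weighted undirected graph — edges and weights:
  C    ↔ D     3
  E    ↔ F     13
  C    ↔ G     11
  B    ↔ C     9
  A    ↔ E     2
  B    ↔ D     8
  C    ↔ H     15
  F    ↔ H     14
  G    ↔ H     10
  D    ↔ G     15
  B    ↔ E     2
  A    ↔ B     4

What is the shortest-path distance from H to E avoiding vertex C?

Paths from H to E avoiding C:
H→F→E: 14 + 13 = 27
H→G→D→B→E: 10 + 15 + 8 + 2 = 35
H→G→D→B→A→E: 10 + 15 + 8 + 4 + 2 = 39
Shortest: 27.

27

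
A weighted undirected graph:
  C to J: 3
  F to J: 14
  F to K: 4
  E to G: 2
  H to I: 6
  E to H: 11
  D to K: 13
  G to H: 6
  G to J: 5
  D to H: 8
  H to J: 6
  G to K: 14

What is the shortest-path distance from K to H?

Comparing a few candidate routes:
K-D-H: 13 + 8 = 21
K-G-H: 14 + 6 = 20
K-F-J-H: 4 + 14 + 6 = 24
Best route has total 20.

20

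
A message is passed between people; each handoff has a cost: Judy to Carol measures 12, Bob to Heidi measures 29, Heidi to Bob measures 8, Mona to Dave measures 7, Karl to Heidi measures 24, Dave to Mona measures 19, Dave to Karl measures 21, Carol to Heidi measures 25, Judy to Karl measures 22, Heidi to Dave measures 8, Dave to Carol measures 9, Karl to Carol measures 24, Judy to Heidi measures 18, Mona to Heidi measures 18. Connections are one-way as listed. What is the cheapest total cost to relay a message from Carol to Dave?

Paths from Carol to Dave:
Carol -> Heidi -> Dave: 25 + 8 = 33
The minimum is 33.

33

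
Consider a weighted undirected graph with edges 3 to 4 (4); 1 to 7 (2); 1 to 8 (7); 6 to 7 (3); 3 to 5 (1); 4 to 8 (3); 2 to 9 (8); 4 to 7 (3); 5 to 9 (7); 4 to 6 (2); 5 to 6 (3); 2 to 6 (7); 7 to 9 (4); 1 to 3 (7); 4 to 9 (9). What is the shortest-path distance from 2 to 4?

Checking several routes:
2 → 6 → 7 → 4: 7 + 3 + 3 = 13
2 → 9 → 7 → 4: 8 + 4 + 3 = 15
2 → 6 → 4: 7 + 2 = 9
2 → 6 → 5 → 3 → 4: 7 + 3 + 1 + 4 = 15
Shortest: 9.

9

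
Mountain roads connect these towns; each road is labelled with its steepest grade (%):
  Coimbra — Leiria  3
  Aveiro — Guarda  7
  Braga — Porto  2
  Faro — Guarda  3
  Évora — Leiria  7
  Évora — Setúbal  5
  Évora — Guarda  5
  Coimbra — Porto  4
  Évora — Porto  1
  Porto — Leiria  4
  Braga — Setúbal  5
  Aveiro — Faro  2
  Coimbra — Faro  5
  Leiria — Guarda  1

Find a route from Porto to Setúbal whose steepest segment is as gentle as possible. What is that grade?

5

A few of the Porto→Setúbal routes:
Porto→Braga→Setúbal: max(2, 5) = 5
Porto→Coimbra→Faro→Guarda→Évora→Setúbal: max(4, 5, 3, 5, 5) = 5
Porto→Évora→Setúbal: max(1, 5) = 5
Porto→Coimbra→Leiria→Guarda→Évora→Setúbal: max(4, 3, 1, 5, 5) = 5
Porto→Leiria→Coimbra→Faro→Guarda→Évora→Setúbal: max(4, 3, 5, 3, 5, 5) = 5
Smallest bottleneck: 5%.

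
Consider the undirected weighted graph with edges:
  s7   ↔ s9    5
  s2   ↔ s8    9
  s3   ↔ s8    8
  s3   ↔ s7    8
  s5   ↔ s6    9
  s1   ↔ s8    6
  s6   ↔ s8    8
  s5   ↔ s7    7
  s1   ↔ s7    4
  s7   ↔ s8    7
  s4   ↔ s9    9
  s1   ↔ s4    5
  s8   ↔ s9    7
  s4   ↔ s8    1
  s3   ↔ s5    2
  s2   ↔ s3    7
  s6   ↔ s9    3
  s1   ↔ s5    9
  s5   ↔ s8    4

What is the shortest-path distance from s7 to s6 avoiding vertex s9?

15

Checking several routes:
s7 → s5 → s6: 7 + 9 = 16
s7 → s8 → s6: 7 + 8 = 15
s7 → s1 → s4 → s8 → s6: 4 + 5 + 1 + 8 = 18
Shortest: 15.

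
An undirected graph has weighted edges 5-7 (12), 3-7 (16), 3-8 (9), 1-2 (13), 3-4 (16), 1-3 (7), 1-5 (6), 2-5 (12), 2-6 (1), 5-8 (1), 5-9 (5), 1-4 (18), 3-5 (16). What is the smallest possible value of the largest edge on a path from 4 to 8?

Comparing a few candidate routes:
4-3-1-5-8: max(16, 7, 6, 1) = 16
4-3-7-5-8: max(16, 16, 12, 1) = 16
4-3-8: max(16, 9) = 16
4-3-1-2-5-8: max(16, 7, 13, 12, 1) = 16
4-3-5-8: max(16, 16, 1) = 16
Smallest bottleneck: 16.

16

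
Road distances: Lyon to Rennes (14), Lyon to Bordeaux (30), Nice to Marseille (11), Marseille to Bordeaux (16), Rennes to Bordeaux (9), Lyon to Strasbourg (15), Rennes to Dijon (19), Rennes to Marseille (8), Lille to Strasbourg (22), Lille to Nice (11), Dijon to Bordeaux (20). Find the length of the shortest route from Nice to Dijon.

38

Checking several routes:
Nice - Lille - Strasbourg - Lyon - Rennes - Dijon: 11 + 22 + 15 + 14 + 19 = 81
Nice - Marseille - Rennes - Dijon: 11 + 8 + 19 = 38
Nice - Marseille - Rennes - Bordeaux - Dijon: 11 + 8 + 9 + 20 = 48
Nice - Marseille - Bordeaux - Dijon: 11 + 16 + 20 = 47
Nice - Marseille - Bordeaux - Rennes - Dijon: 11 + 16 + 9 + 19 = 55
Best route has total 38.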